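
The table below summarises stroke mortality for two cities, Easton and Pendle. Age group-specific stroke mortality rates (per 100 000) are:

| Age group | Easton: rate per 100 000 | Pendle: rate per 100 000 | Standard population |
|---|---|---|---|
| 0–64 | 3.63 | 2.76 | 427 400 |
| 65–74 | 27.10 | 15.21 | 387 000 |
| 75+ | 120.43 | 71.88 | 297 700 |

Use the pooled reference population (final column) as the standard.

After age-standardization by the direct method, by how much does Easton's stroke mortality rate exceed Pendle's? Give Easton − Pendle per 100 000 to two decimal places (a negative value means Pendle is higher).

17.47

Standard total = 1 112 100; weights = 0.3843, 0.3480, 0.2677.
Easton: 0.3843×3.63 + 0.3480×27.10 + 0.2677×120.43 = 43.0637 per 100 000.
Pendle: 0.3843×2.76 + 0.3480×15.21 + 0.2677×71.88 = 25.5953 per 100 000.
Difference = 43.0637 − 25.5953 = 17.4684.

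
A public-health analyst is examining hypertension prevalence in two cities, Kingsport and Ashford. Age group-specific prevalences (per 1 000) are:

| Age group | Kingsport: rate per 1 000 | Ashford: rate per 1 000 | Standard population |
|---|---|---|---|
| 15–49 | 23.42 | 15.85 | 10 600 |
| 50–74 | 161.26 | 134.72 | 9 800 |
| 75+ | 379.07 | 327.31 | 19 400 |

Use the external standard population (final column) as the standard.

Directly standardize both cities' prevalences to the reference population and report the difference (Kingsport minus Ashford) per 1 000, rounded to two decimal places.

33.78

Standard total = 39 800; weights = 0.2663, 0.2462, 0.4874.
Kingsport: 0.2663×23.42 + 0.2462×161.26 + 0.4874×379.07 = 230.7175 per 1 000.
Ashford: 0.2663×15.85 + 0.2462×134.72 + 0.4874×327.31 = 196.9367 per 1 000.
Difference = 230.7175 − 196.9367 = 33.7809.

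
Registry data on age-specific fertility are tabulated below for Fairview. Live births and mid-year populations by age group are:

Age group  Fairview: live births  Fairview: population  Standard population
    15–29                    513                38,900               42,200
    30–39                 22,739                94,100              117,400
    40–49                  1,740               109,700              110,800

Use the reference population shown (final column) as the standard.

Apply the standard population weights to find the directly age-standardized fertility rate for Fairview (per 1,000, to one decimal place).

113.5

Age-specific rates per 1,000 for Fairview: 13.188, 241.647, 15.861.
Standard total = 270,400; weights = 0.1561, 0.4342, 0.4098.
Standardized rate: 0.1561×13.188 + 0.4342×241.647 + 0.4098×15.861 = 113.4739 per 1,000.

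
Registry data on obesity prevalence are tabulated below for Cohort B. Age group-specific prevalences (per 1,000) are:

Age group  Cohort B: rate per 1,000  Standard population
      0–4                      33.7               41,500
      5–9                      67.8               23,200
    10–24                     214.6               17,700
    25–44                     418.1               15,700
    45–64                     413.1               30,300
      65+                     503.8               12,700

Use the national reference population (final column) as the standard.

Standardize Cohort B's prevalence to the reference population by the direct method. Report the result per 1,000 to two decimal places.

228.56

Standard total = 141,100; weights = 0.2941, 0.1644, 0.1254, 0.1113, 0.2147, 0.0900.
Standardized rate: 0.2941×33.7 + 0.1644×67.8 + 0.1254×214.6 + 0.1113×418.1 + 0.2147×413.1 + 0.0900×503.8 = 228.5563 per 1,000.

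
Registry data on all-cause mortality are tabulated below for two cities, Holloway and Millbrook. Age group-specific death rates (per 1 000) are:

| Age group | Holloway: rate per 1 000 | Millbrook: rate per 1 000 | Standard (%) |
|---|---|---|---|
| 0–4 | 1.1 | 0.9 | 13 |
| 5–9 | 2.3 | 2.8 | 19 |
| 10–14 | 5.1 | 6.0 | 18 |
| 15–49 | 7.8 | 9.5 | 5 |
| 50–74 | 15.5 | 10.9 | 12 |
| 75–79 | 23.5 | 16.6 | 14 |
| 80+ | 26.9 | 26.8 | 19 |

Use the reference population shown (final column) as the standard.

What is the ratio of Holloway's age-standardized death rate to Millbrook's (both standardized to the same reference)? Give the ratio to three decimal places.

1.112

Standard weights: 0.13, 0.19, 0.18, 0.05, 0.12, 0.14, 0.19.
Holloway: 0.1300×1.1 + 0.1900×2.3 + 0.1800×5.1 + 0.0500×7.8 + 0.1200×15.5 + 0.1400×23.5 + 0.1900×26.9 = 12.1490 per 1 000.
Millbrook: 0.1300×0.9 + 0.1900×2.8 + 0.1800×6.0 + 0.0500×9.5 + 0.1200×10.9 + 0.1400×16.6 + 0.1900×26.8 = 10.9280 per 1 000.
Ratio = 12.1490 ÷ 10.9280 = 1.11173.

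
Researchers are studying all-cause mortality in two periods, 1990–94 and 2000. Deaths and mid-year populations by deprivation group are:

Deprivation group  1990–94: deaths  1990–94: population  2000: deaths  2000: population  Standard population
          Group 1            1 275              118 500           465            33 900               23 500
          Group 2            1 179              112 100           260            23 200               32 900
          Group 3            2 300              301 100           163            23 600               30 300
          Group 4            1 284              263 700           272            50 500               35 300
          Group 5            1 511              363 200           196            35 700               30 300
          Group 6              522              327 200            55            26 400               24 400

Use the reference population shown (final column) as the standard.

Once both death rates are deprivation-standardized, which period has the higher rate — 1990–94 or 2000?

Deprivation-specific rates per 100 000 for 1990–94: 1075.95, 1051.74, 763.87, 486.92, 416.02, 159.54.
For 2000: 1371.68, 1120.69, 690.68, 538.61, 549.02, 208.33.
Standard total = 176 700; weights = 0.1330, 0.1862, 0.1715, 0.1998, 0.1715, 0.1381.
1990–94: 0.1330×1075.95 + 0.1862×1051.74 + 0.1715×763.87 + 0.1998×486.92 + 0.1715×416.02 + 0.1381×159.54 = 660.5464 per 100 000.
2000: 0.1330×1371.68 + 0.1862×1120.69 + 0.1715×690.68 + 0.1998×538.61 + 0.1715×549.02 + 0.1381×208.33 = 740.0365 per 100 000.

2000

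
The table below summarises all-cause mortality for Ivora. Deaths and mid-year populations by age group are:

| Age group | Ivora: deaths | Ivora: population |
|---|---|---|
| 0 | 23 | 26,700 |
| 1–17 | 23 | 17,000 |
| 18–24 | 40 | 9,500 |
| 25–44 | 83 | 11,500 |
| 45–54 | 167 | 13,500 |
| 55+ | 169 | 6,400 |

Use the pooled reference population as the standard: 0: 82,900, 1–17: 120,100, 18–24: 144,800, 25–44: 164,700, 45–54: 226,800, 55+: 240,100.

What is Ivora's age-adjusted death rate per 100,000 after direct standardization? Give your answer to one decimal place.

Age-specific rates per 100,000 for Ivora: 86.14, 135.29, 421.05, 721.74, 1237.04, 2640.62.
Standard total = 979,400; weights = 0.0846, 0.1226, 0.1478, 0.1682, 0.2316, 0.2452.
Standardized rate: 0.0846×86.14 + 0.1226×135.29 + 0.1478×421.05 + 0.1682×721.74 + 0.2316×1237.04 + 0.2452×2640.62 = 1141.3140 per 100,000.

1141.3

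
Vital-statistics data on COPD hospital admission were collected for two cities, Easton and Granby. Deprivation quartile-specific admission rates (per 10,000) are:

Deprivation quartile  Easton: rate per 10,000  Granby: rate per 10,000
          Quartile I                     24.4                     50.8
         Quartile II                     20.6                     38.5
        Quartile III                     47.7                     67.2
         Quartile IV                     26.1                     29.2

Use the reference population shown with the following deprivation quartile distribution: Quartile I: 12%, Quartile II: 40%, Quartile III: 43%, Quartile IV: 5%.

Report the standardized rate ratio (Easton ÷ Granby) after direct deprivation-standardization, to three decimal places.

0.636

Standard weights: 0.12, 0.40, 0.43, 0.05.
Easton: 0.1200×24.4 + 0.4000×20.6 + 0.4300×47.7 + 0.0500×26.1 = 32.9840 per 10,000.
Granby: 0.1200×50.8 + 0.4000×38.5 + 0.4300×67.2 + 0.0500×29.2 = 51.8520 per 10,000.
Ratio = 32.9840 ÷ 51.8520 = 0.63612.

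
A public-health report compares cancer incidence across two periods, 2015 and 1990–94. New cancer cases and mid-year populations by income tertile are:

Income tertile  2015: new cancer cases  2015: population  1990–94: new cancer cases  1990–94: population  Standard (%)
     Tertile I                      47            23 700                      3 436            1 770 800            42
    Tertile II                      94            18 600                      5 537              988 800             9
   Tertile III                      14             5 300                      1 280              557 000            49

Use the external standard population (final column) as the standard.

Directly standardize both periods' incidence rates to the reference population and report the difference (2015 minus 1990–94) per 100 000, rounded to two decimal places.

13.71

Income-specific rates per 100 000 for 2015: 198.31, 505.38, 264.15.
For 1990–94: 194.04, 559.97, 229.80.
Standard weights: 0.42, 0.09, 0.49.
2015: 0.4200×198.31 + 0.0900×505.38 + 0.4900×264.15 = 258.2090 per 100 000.
1990–94: 0.4200×194.04 + 0.0900×559.97 + 0.4900×229.80 = 244.4961 per 100 000.
Difference = 258.2090 − 244.4961 = 13.7129.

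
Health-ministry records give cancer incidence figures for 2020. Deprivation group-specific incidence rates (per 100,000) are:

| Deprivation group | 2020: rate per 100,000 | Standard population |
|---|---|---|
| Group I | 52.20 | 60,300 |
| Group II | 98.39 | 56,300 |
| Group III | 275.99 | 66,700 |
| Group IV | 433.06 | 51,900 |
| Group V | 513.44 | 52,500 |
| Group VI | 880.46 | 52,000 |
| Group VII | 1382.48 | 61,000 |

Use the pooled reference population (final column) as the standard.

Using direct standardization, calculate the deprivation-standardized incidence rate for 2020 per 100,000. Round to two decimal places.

Standard total = 400,700; weights = 0.1505, 0.1405, 0.1665, 0.1295, 0.1310, 0.1298, 0.1522.
Standardized rate: 0.1505×52.20 + 0.1405×98.39 + 0.1665×275.99 + 0.1295×433.06 + 0.1310×513.44 + 0.1298×880.46 + 0.1522×1382.48 = 515.7029 per 100,000.

515.70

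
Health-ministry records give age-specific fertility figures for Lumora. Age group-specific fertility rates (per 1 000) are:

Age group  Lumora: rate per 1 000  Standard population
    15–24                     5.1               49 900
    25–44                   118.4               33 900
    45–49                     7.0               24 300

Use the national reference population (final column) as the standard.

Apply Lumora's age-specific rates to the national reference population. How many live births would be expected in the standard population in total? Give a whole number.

Expected live births = Σ (standard pop × age-specific rate ÷ 1 000)
= 49 900×5.1/1 000 + 33 900×118.4/1 000 + 24 300×7.0/1 000
= 254.49 + 4013.76 + 170.10 = 4438.35.

4438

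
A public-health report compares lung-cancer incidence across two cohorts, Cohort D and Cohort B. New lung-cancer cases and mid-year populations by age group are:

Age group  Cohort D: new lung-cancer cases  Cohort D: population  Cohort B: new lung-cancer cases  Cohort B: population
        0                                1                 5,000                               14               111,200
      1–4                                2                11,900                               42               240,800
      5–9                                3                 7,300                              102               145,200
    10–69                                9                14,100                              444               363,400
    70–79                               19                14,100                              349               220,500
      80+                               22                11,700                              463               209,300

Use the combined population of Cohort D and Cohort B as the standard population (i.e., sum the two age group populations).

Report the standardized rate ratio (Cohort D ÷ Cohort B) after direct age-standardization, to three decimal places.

Age-specific rates per 100,000 for Cohort D: 20.00, 16.81, 41.10, 63.83, 134.75, 188.03.
For Cohort B: 12.59, 17.44, 70.25, 122.18, 158.28, 221.21.
Combined standard total = 1,354,500; weights = 0.0858, 0.1866, 0.1126, 0.2787, 0.1732, 0.1632.
Cohort D: 0.0858×20.00 + 0.1866×16.81 + 0.1126×41.10 + 0.2787×63.83 + 0.1732×134.75 + 0.1632×188.03 = 81.2863 per 100,000.
Cohort B: 0.0858×12.59 + 0.1866×17.44 + 0.1126×70.25 + 0.2787×122.18 + 0.1732×158.28 + 0.1632×221.21 = 109.8014 per 100,000.
Ratio = 81.2863 ÷ 109.8014 = 0.74030.

0.740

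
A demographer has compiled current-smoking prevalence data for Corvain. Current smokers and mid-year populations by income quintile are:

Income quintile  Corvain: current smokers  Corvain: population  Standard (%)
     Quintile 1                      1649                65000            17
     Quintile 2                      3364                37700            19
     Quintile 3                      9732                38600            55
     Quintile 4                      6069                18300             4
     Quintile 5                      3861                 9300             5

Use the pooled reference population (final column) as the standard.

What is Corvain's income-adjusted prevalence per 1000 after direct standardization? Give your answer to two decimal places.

193.96

Income-specific rates per 1000 for Corvain: 25.369, 89.231, 252.124, 331.639, 415.161.
Standard weights: 0.17, 0.19, 0.55, 0.04, 0.05.
Standardized rate: 0.1700×25.369 + 0.1900×89.231 + 0.5500×252.124 + 0.0400×331.639 + 0.0500×415.161 = 193.9586 per 1000.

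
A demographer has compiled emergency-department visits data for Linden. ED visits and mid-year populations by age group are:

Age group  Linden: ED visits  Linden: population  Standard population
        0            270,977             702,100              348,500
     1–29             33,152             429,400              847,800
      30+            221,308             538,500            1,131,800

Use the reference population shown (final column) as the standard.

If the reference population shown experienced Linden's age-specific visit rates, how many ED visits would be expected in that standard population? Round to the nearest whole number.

Age-specific rates per 1,000 for Linden: 385.952, 77.205, 410.971.
Expected ED visits = Σ (standard pop × age-specific rate ÷ 1,000)
= 348,500×385.952/1,000 + 847,800×77.205/1,000 + 1,131,800×410.971/1,000
= 134504.32 + 65454.74 + 465137.22 = 665096.29.

665096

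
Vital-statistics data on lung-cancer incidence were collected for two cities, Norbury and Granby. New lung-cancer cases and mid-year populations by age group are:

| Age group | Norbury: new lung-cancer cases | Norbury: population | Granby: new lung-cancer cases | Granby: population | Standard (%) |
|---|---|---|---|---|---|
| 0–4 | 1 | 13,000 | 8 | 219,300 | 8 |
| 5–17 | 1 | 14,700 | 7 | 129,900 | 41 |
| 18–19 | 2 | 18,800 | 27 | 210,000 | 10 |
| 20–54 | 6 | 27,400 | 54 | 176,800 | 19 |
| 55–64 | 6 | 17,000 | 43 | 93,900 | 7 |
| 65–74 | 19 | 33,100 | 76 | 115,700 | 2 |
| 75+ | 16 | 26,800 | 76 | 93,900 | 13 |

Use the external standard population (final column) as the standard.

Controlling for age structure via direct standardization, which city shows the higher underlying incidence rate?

Granby

Age-specific rates per 100,000 for Norbury: 7.69, 6.80, 10.64, 21.90, 35.29, 57.40, 59.70.
For Granby: 3.65, 5.39, 12.86, 30.54, 45.79, 65.69, 80.94.
Standard weights: 0.08, 0.41, 0.10, 0.19, 0.07, 0.02, 0.13.
Norbury: 0.0800×7.69 + 0.4100×6.80 + 0.1000×10.64 + 0.1900×21.90 + 0.0700×35.29 + 0.0200×57.40 + 0.1300×59.70 = 20.0087 per 100,000.
Granby: 0.0800×3.65 + 0.4100×5.39 + 0.1000×12.86 + 0.1900×30.54 + 0.0700×45.79 + 0.0200×65.69 + 0.1300×80.94 = 24.6312 per 100,000.
The crude rates (33.82 vs 27.99) would put Norbury higher, but that reflects its age composition; once standardized to a common age structure, Granby has the higher underlying rate.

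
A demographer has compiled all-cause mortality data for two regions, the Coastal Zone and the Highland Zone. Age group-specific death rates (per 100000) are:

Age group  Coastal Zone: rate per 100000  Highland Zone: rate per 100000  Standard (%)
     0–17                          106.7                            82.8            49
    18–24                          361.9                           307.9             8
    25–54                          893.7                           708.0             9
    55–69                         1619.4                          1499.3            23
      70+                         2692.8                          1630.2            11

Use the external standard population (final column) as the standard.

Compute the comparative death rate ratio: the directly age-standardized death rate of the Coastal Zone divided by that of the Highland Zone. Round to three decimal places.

1.271

Standard weights: 0.49, 0.08, 0.09, 0.23, 0.11.
The Coastal Zone: 0.4900×106.7 + 0.0800×361.9 + 0.0900×893.7 + 0.2300×1619.4 + 0.1100×2692.8 = 830.3380 per 100000.
The Highland Zone: 0.4900×82.8 + 0.0800×307.9 + 0.0900×708.0 + 0.2300×1499.3 + 0.1100×1630.2 = 653.0850 per 100000.
Ratio = 830.3380 ÷ 653.0850 = 1.27141.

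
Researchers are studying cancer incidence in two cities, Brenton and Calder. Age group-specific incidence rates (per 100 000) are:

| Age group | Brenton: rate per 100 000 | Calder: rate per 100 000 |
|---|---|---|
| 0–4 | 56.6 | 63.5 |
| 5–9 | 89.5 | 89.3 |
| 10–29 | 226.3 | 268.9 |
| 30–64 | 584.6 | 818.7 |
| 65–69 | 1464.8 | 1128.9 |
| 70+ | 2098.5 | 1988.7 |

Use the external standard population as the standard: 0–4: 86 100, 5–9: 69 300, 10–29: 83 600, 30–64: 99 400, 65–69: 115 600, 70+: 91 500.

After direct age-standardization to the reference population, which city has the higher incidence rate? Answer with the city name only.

Standard total = 545 500; weights = 0.1578, 0.1270, 0.1533, 0.1822, 0.2119, 0.1677.
Brenton: 0.1578×56.6 + 0.1270×89.5 + 0.1533×226.3 + 0.1822×584.6 + 0.2119×1464.8 + 0.1677×2098.5 = 823.9178 per 100 000.
Calder: 0.1578×63.5 + 0.1270×89.3 + 0.1533×268.9 + 0.1822×818.7 + 0.2119×1128.9 + 0.1677×1988.7 = 784.5675 per 100 000.

Brenton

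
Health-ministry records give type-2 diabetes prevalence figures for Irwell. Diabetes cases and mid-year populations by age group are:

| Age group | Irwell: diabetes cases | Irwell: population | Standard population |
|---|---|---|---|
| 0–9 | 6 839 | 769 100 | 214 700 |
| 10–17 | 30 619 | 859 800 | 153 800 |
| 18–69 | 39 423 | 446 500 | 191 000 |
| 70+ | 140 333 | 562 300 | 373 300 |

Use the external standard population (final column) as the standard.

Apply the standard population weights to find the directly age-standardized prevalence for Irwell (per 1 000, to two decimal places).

125.87

Age-specific rates per 1 000 for Irwell: 8.892, 35.612, 88.293, 249.570.
Standard total = 932 800; weights = 0.2302, 0.1649, 0.2048, 0.4002.
Standardized rate: 0.2302×8.892 + 0.1649×35.612 + 0.2048×88.293 + 0.4002×249.570 = 125.8733 per 1 000.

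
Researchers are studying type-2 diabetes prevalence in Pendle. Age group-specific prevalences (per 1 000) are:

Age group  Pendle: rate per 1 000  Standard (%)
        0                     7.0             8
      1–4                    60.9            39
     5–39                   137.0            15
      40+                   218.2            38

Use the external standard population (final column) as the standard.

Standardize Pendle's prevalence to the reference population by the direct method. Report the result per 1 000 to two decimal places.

127.78

Standard weights: 0.08, 0.39, 0.15, 0.38.
Standardized rate: 0.0800×7.0 + 0.3900×60.9 + 0.1500×137.0 + 0.3800×218.2 = 127.7770 per 1 000.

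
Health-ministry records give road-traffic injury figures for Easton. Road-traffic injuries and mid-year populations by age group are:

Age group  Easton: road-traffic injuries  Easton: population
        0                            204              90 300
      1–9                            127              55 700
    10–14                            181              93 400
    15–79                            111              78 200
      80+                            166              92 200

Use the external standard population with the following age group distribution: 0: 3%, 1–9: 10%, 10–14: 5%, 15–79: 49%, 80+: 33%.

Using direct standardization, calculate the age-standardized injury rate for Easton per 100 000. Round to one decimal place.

168.2

Age-specific rates per 100 000 for Easton: 225.91, 228.01, 193.79, 141.94, 180.04.
Standard weights: 0.03, 0.10, 0.05, 0.49, 0.33.
Standardized rate: 0.0300×225.91 + 0.1000×228.01 + 0.0500×193.79 + 0.4900×141.94 + 0.3300×180.04 = 168.2344 per 100 000.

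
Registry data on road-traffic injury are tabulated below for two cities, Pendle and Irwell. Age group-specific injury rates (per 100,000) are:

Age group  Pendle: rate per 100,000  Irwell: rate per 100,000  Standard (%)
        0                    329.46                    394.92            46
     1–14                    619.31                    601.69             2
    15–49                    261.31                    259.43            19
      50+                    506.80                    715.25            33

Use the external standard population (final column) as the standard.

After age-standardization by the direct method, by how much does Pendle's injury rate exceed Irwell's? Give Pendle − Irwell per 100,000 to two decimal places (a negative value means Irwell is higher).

Standard weights: 0.46, 0.02, 0.19, 0.33.
Pendle: 0.4600×329.46 + 0.0200×619.31 + 0.1900×261.31 + 0.3300×506.80 = 380.8307 per 100,000.
Irwell: 0.4600×394.92 + 0.0200×601.69 + 0.1900×259.43 + 0.3300×715.25 = 479.0212 per 100,000.
Difference = 380.8307 − 479.0212 = -98.1905.

-98.19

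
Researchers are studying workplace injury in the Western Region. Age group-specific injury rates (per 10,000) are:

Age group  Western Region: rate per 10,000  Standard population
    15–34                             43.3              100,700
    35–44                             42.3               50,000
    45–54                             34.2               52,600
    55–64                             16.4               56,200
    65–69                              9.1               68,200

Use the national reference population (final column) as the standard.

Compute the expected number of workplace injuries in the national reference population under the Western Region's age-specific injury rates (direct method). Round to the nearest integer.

982

Expected workplace injuries = Σ (standard pop × age-specific rate ÷ 10,000)
= 100,700×43.3/10,000 + 50,000×42.3/10,000 + 52,600×34.2/10,000 + 56,200×16.4/10,000 + 68,200×9.1/10,000
= 436.03 + 211.50 + 179.89 + 92.17 + 62.06 = 981.65.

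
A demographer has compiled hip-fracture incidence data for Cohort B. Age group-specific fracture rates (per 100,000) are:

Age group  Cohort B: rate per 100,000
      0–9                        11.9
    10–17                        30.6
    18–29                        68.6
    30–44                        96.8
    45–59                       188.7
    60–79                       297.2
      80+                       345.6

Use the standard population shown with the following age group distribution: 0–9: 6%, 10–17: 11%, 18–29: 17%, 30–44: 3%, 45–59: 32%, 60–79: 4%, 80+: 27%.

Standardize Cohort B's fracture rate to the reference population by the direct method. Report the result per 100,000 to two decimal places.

184.23

Standard weights: 0.06, 0.11, 0.17, 0.03, 0.32, 0.04, 0.27.
Standardized rate: 0.0600×11.9 + 0.1100×30.6 + 0.1700×68.6 + 0.0300×96.8 + 0.3200×188.7 + 0.0400×297.2 + 0.2700×345.6 = 184.2300 per 100,000.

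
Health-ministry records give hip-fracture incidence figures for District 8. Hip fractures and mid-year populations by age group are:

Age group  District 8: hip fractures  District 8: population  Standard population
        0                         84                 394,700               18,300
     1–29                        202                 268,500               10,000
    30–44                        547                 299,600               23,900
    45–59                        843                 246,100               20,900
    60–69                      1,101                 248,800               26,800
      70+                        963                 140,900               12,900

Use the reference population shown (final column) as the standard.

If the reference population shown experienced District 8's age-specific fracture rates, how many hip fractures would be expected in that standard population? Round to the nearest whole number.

333

Age-specific rates per 100,000 for District 8: 21.28, 75.23, 182.58, 342.54, 442.52, 683.46.
Expected hip fractures = Σ (standard pop × age-specific rate ÷ 100,000)
= 18,300×21.28/100,000 + 10,000×75.23/100,000 + 23,900×182.58/100,000 + 20,900×342.54/100,000 + 26,800×442.52/100,000 + 12,900×683.46/100,000
= 3.89 + 7.52 + 43.64 + 71.59 + 118.60 + 88.17 = 333.41.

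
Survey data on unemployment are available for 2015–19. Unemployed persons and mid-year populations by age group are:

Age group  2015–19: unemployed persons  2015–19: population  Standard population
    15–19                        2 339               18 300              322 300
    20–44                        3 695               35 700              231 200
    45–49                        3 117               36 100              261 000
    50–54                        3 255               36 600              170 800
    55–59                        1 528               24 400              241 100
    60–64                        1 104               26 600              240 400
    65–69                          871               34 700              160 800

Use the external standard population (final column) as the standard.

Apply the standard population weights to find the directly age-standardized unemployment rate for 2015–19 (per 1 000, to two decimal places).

Age-specific rates per 1 000 for 2015–19: 127.814, 103.501, 86.343, 88.934, 62.623, 41.504, 25.101.
Standard total = 1 627 600; weights = 0.1980, 0.1420, 0.1604, 0.1049, 0.1481, 0.1477, 0.0988.
Standardized rate: 0.1980×127.814 + 0.1420×103.501 + 0.1604×86.343 + 0.1049×88.934 + 0.1481×62.623 + 0.1477×41.504 + 0.0988×25.101 = 81.0775 per 1 000.

81.08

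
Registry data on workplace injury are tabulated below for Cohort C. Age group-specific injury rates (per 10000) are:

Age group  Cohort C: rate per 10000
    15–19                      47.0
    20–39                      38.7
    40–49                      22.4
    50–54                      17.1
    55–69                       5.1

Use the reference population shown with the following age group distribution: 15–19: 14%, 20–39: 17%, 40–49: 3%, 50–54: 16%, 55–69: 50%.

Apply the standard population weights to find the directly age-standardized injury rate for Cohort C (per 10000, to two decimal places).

19.12

Standard weights: 0.14, 0.17, 0.03, 0.16, 0.50.
Standardized rate: 0.1400×47.0 + 0.1700×38.7 + 0.0300×22.4 + 0.1600×17.1 + 0.5000×5.1 = 19.1170 per 10000.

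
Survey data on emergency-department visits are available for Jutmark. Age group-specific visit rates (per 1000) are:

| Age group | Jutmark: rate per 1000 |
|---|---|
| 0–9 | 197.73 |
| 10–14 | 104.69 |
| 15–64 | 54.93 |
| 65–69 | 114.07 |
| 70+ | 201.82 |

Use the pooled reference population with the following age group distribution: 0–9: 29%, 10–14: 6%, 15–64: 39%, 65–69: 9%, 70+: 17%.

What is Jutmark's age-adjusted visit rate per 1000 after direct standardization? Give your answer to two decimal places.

Standard weights: 0.29, 0.06, 0.39, 0.09, 0.17.
Standardized rate: 0.2900×197.73 + 0.0600×104.69 + 0.3900×54.93 + 0.0900×114.07 + 0.1700×201.82 = 129.6215 per 1000.

129.62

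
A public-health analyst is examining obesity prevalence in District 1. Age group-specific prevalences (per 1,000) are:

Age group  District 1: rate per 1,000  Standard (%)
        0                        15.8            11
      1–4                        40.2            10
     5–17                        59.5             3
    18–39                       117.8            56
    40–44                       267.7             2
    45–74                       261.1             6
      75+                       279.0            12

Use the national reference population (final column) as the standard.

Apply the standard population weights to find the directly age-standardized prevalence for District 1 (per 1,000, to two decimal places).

128.01

Standard weights: 0.11, 0.10, 0.03, 0.56, 0.02, 0.06, 0.12.
Standardized rate: 0.1100×15.8 + 0.1000×40.2 + 0.0300×59.5 + 0.5600×117.8 + 0.0200×267.7 + 0.0600×261.1 + 0.1200×279.0 = 128.0110 per 1,000.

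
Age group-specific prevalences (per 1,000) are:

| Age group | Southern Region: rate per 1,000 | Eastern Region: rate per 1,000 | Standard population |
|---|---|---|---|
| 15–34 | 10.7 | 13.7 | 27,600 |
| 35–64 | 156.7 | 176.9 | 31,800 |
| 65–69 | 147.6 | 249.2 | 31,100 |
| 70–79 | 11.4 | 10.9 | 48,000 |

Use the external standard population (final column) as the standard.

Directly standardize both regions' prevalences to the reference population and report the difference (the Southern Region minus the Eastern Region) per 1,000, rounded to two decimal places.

-27.88

Standard total = 138,500; weights = 0.1993, 0.2296, 0.2245, 0.3466.
The Southern Region: 0.1993×10.7 + 0.2296×156.7 + 0.2245×147.6 + 0.3466×11.4 = 75.2053 per 1,000.
The Eastern Region: 0.1993×13.7 + 0.2296×176.9 + 0.2245×249.2 + 0.3466×10.9 = 103.0820 per 1,000.
Difference = 75.2053 − 103.0820 = -27.8767.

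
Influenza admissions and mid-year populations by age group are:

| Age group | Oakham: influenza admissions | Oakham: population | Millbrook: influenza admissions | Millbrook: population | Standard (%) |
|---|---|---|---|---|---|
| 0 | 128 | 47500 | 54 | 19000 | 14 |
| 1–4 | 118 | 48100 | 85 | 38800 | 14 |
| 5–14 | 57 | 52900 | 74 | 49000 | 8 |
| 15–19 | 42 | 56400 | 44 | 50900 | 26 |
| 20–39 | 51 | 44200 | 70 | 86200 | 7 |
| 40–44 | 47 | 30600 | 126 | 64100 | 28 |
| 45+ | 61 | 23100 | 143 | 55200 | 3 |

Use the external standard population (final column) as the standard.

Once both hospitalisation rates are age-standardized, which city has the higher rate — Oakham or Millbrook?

Millbrook

Age-specific rates per 100000 for Oakham: 269.47, 245.32, 107.75, 74.47, 115.38, 153.59, 264.07.
For Millbrook: 284.21, 219.07, 151.02, 86.44, 81.21, 196.57, 259.06.
Standard weights: 0.14, 0.14, 0.08, 0.26, 0.07, 0.28, 0.03.
Oakham: 0.1400×269.47 + 0.1400×245.32 + 0.0800×107.75 + 0.2600×74.47 + 0.0700×115.38 + 0.2800×153.59 + 0.0300×264.07 = 159.0587 per 100000.
Millbrook: 0.1400×284.21 + 0.1400×219.07 + 0.0800×151.02 + 0.2600×86.44 + 0.0700×81.21 + 0.2800×196.57 + 0.0300×259.06 = 173.5118 per 100000.
The crude rates (166.45 vs 164.10) would put Oakham higher, but that reflects its age composition; once standardized to a common age structure, Millbrook has the higher underlying rate.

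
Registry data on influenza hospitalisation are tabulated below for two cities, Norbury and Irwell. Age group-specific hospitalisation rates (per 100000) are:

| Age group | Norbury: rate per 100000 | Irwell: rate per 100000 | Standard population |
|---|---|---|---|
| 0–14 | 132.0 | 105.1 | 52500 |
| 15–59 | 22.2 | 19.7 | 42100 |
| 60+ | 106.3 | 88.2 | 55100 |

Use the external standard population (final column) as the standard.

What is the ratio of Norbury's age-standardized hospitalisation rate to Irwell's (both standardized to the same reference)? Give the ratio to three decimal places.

1.224

Standard total = 149700; weights = 0.3507, 0.2812, 0.3681.
Norbury: 0.3507×132.0 + 0.2812×22.2 + 0.3681×106.3 = 91.6617 per 100000.
Irwell: 0.3507×105.1 + 0.2812×19.7 + 0.3681×88.2 = 74.8627 per 100000.
Ratio = 91.6617 ÷ 74.8627 = 1.22440.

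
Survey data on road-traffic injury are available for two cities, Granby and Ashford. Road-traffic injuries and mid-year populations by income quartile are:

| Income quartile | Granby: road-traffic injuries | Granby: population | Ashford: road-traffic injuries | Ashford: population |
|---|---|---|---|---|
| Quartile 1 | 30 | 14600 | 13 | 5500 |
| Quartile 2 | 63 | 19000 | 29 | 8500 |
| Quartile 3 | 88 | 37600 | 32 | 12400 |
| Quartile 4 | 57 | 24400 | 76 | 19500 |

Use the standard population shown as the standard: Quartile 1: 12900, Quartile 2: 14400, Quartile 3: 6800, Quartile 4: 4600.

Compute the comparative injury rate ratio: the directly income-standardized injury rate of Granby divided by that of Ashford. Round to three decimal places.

0.877

Income-specific rates per 100000 for Granby: 205.48, 331.58, 234.04, 233.61.
For Ashford: 236.36, 341.18, 258.06, 389.74.
Standard total = 38700; weights = 0.3333, 0.3721, 0.1757, 0.1189.
Granby: 0.3333×205.48 + 0.3721×331.58 + 0.1757×234.04 + 0.1189×233.61 = 260.7623 per 100000.
Ashford: 0.3333×236.36 + 0.3721×341.18 + 0.1757×258.06 + 0.1189×389.74 = 297.4080 per 100000.
Ratio = 260.7623 ÷ 297.4080 = 0.87678.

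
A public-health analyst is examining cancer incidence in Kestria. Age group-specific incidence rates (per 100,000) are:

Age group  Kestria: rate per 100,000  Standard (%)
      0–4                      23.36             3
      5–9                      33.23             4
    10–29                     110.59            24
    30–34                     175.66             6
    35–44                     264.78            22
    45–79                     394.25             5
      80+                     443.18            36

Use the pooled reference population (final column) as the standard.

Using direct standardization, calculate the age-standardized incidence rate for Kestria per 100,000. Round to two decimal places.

276.62

Standard weights: 0.03, 0.04, 0.24, 0.06, 0.22, 0.05, 0.36.
Standardized rate: 0.0300×23.36 + 0.0400×33.23 + 0.2400×110.59 + 0.0600×175.66 + 0.2200×264.78 + 0.0500×394.25 + 0.3600×443.18 = 276.6201 per 100,000.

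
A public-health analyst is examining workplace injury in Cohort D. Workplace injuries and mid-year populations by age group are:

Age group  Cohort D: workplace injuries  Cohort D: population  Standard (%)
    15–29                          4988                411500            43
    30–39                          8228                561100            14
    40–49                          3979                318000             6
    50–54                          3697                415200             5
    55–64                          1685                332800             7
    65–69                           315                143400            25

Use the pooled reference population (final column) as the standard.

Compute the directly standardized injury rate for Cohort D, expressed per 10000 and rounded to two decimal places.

Age-specific rates per 10000 for Cohort D: 121.22, 146.64, 125.13, 89.04, 50.63, 21.97.
Standard weights: 0.43, 0.14, 0.06, 0.05, 0.07, 0.25.
Standardized rate: 0.4300×121.22 + 0.1400×146.64 + 0.0600×125.13 + 0.0500×89.04 + 0.0700×50.63 + 0.2500×21.97 = 93.6476 per 10000.

93.65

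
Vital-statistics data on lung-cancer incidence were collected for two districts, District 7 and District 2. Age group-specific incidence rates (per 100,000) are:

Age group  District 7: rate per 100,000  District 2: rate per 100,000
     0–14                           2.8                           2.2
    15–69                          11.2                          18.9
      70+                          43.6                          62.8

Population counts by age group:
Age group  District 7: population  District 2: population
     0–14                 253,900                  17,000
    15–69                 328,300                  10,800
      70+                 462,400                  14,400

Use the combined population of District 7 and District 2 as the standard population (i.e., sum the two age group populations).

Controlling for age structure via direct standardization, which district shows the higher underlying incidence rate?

District 2

Combined standard total = 1,086,800; weights = 0.2493, 0.3120, 0.4387.
District 7: 0.2493×2.8 + 0.3120×11.2 + 0.4387×43.6 = 23.3207 per 100,000.
District 2: 0.2493×2.2 + 0.3120×18.9 + 0.4387×62.8 = 33.9971 per 100,000.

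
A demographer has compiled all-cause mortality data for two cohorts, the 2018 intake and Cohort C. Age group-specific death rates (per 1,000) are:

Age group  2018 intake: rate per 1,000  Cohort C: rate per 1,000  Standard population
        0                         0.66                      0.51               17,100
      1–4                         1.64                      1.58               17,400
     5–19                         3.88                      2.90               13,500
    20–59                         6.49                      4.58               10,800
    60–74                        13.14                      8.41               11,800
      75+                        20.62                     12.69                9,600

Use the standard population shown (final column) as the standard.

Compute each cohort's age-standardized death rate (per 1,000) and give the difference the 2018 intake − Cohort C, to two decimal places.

2.11

Standard total = 80,200; weights = 0.2132, 0.2170, 0.1683, 0.1347, 0.1471, 0.1197.
The 2018 intake: 0.2132×0.66 + 0.2170×1.64 + 0.1683×3.88 + 0.1347×6.49 + 0.1471×13.14 + 0.1197×20.62 = 6.4252 per 1,000.
Cohort C: 0.2132×0.51 + 0.2170×1.58 + 0.1683×2.90 + 0.1347×4.58 + 0.1471×8.41 + 0.1197×12.69 = 4.3128 per 1,000.
Difference = 6.4252 − 4.3128 = 2.1123.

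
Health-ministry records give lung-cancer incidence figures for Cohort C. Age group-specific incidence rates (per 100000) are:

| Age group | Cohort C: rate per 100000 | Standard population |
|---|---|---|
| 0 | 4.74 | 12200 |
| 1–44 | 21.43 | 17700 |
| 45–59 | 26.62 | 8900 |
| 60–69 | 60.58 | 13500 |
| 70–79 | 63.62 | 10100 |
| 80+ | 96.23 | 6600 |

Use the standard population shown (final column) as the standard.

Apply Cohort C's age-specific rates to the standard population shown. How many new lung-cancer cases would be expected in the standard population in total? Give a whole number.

28

Expected new lung-cancer cases = Σ (standard pop × age-specific rate ÷ 100000)
= 12200×4.74/100000 + 17700×21.43/100000 + 8900×26.62/100000 + 13500×60.58/100000 + 10100×63.62/100000 + 6600×96.23/100000
= 0.58 + 3.79 + 2.37 + 8.18 + 6.43 + 6.35 = 27.70.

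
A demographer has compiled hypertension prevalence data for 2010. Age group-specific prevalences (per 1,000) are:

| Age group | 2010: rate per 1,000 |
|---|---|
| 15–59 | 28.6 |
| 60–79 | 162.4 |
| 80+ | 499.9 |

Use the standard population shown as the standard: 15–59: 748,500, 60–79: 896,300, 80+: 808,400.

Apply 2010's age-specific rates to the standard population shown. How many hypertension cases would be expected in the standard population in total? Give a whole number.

Expected hypertension cases = Σ (standard pop × age-specific rate ÷ 1,000)
= 748,500×28.6/1,000 + 896,300×162.4/1,000 + 808,400×499.9/1,000
= 21407.10 + 145559.12 + 404119.16 = 571085.38.

571085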